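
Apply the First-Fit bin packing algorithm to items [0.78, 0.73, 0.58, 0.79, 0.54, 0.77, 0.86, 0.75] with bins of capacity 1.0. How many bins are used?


Place items sequentially using First-Fit:
  Item 0.78 -> new Bin 1
  Item 0.73 -> new Bin 2
  Item 0.58 -> new Bin 3
  Item 0.79 -> new Bin 4
  Item 0.54 -> new Bin 5
  Item 0.77 -> new Bin 6
  Item 0.86 -> new Bin 7
  Item 0.75 -> new Bin 8
Total bins used = 8

8


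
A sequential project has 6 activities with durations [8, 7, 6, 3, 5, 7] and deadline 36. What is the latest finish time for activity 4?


LF(activity 4) = deadline - sum of successor durations
Successors: activities 5 through 6 with durations [5, 7]
Sum of successor durations = 12
LF = 36 - 12 = 24

24


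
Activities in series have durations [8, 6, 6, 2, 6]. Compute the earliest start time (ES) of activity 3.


Activity 3 starts after activities 1 through 2 complete.
Predecessor durations: [8, 6]
ES = 8 + 6 = 14

14


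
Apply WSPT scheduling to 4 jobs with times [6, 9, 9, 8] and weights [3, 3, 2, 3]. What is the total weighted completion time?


Compute p/w ratios and sort ascending (WSPT): [(6, 3), (8, 3), (9, 3), (9, 2)]
Compute weighted completion times:
  Job (p=6,w=3): C=6, w*C=3*6=18
  Job (p=8,w=3): C=14, w*C=3*14=42
  Job (p=9,w=3): C=23, w*C=3*23=69
  Job (p=9,w=2): C=32, w*C=2*32=64
Total weighted completion time = 193

193


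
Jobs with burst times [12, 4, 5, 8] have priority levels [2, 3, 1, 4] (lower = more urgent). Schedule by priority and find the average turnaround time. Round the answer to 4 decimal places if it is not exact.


Sort by priority (ascending = highest first):
Order: [(1, 5), (2, 12), (3, 4), (4, 8)]
Completion times:
  Priority 1, burst=5, C=5
  Priority 2, burst=12, C=17
  Priority 3, burst=4, C=21
  Priority 4, burst=8, C=29
Average turnaround = 72/4 = 18.0

18.0


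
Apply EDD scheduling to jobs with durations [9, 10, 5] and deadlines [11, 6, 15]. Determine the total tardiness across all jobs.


Sort by due date (EDD order): [(10, 6), (9, 11), (5, 15)]
Compute completion times and tardiness:
  Job 1: p=10, d=6, C=10, tardiness=max(0,10-6)=4
  Job 2: p=9, d=11, C=19, tardiness=max(0,19-11)=8
  Job 3: p=5, d=15, C=24, tardiness=max(0,24-15)=9
Total tardiness = 21

21


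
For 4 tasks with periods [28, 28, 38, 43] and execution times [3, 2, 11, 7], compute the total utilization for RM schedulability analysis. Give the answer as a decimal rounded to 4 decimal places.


Compute individual utilizations (exact fractions):
  Task 1: C/T = 3/28 (approx. 0.1071)
  Task 2: C/T = 2/28 = 1/14 (approx. 0.0714)
  Task 3: C/T = 11/38 (approx. 0.2895)
  Task 4: C/T = 7/43 (approx. 0.1628)
Total utilization U = 3/28 + 1/14 + 11/38 + 7/43 = 14431/22876
Rounded to 4 decimal places: U = 0.6308
RM (Liu & Layland) bound for 4 tasks = 0.756828; compare with U = 14431/22876 (approx. 0.630836)
U <= bound, so schedulable by RM sufficient condition.

0.6308


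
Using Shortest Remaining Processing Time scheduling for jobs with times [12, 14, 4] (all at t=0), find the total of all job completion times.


Since all jobs arrive at t=0, SRPT equals SPT ordering.
SPT order: [4, 12, 14]
Completion times:
  Job 1: p=4, C=4
  Job 2: p=12, C=16
  Job 3: p=14, C=30
Total completion time = 4 + 16 + 30 = 50

50


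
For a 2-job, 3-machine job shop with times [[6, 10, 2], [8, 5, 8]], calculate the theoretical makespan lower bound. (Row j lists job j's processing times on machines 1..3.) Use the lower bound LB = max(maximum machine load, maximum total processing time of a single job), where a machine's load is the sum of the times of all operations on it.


Machine loads:
  Machine 1: 6 + 8 = 14
  Machine 2: 10 + 5 = 15
  Machine 3: 2 + 8 = 10
Max machine load = 15
Job totals:
  Job 1: 18
  Job 2: 21
Max job total = 21
Lower bound = max(15, 21) = 21

21


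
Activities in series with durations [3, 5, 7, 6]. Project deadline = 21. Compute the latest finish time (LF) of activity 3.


LF(activity 3) = deadline - sum of successor durations
Successors: activities 4 through 4 with durations [6]
Sum of successor durations = 6
LF = 21 - 6 = 15

15


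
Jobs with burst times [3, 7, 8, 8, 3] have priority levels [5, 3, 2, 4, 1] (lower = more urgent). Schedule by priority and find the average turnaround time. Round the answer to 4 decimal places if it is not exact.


Sort by priority (ascending = highest first):
Order: [(1, 3), (2, 8), (3, 7), (4, 8), (5, 3)]
Completion times:
  Priority 1, burst=3, C=3
  Priority 2, burst=8, C=11
  Priority 3, burst=7, C=18
  Priority 4, burst=8, C=26
  Priority 5, burst=3, C=29
Average turnaround = 87/5 = 17.4

17.4


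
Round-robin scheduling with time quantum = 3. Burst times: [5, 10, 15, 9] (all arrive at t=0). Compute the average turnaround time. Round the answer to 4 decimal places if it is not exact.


Time quantum = 3
Execution trace:
  J1 runs 3 units, time = 3
  J2 runs 3 units, time = 6
  J3 runs 3 units, time = 9
  J4 runs 3 units, time = 12
  J1 runs 2 units, time = 14
  J2 runs 3 units, time = 17
  J3 runs 3 units, time = 20
  J4 runs 3 units, time = 23
  J2 runs 3 units, time = 26
  J3 runs 3 units, time = 29
  J4 runs 3 units, time = 32
  J2 runs 1 units, time = 33
  J3 runs 3 units, time = 36
  J3 runs 3 units, time = 39
Finish times: [14, 33, 39, 32]
Average turnaround = 118/4 = 29.5

29.5


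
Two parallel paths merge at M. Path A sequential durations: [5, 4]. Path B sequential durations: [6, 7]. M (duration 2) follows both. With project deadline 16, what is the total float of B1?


Forward pass: ES(B1) = sum of predecessors on chain B = 0
EF = ES + duration = 0 + 6 = 6
Backward pass: LF(M) = deadline = 16; LS(M) = 16 - 2 = 14
LF(B1) = LS(M) - sum(successors on chain B) = 14 - 7 = 7
LS = LF - duration = 7 - 6 = 1
Total float = LS - ES = 1 - 0 = 1

1


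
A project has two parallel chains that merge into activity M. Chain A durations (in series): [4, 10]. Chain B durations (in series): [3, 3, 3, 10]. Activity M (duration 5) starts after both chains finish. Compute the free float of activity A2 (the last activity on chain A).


ES(A2) = sum of predecessors on chain A = 4
EF(A2) = ES + duration = 4 + 10 = 14
Successor of A2 is M. ES(M) = max(sum(A), sum(B)) = max(14, 19) = 19
Free float = ES(successor) - EF(current) = 19 - 14 = 5

5


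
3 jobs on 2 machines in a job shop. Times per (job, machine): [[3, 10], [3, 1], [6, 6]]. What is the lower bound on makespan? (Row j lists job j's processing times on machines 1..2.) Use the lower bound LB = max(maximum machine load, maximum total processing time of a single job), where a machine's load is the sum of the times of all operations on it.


Machine loads:
  Machine 1: 3 + 3 + 6 = 12
  Machine 2: 10 + 1 + 6 = 17
Max machine load = 17
Job totals:
  Job 1: 13
  Job 2: 4
  Job 3: 12
Max job total = 13
Lower bound = max(17, 13) = 17

17


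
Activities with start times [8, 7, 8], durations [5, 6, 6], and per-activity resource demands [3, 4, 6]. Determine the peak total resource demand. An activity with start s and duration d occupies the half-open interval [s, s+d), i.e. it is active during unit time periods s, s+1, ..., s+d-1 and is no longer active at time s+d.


Each activity i is active on [start_i, start_i + duration_i).
Compute total resource usage per time slot:
  t=0: active resources = [], total = 0
  t=1: active resources = [], total = 0
  t=2: active resources = [], total = 0
  t=3: active resources = [], total = 0
  t=4: active resources = [], total = 0
  t=5: active resources = [], total = 0
  t=6: active resources = [], total = 0
  t=7: active resources = [4], total = 4
  t=8: active resources = [3, 4, 6], total = 13
  t=9: active resources = [3, 4, 6], total = 13
  t=10: active resources = [3, 4, 6], total = 13
  t=11: active resources = [3, 4, 6], total = 13
  t=12: active resources = [3, 4, 6], total = 13
  t=13: active resources = [6], total = 6
Peak resource demand = 13

13


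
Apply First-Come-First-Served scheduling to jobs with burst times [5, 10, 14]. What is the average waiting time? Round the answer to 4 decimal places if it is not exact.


FCFS order (as given): [5, 10, 14]
Waiting times:
  Job 1: wait = 0
  Job 2: wait = 5
  Job 3: wait = 15
Sum of waiting times = 20
Average waiting time = 20/3 = 6.6667

6.6667


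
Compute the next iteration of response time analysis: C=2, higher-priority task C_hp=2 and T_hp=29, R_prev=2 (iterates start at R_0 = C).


R_next = C + ceil(R_prev / T_hp) * C_hp
ceil(2 / 29) = ceil(0.069) = 1
Interference = 1 * 2 = 2
R_next = 2 + 2 = 4

4


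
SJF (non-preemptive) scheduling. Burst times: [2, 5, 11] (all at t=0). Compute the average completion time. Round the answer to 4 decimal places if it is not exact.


SJF order (ascending): [2, 5, 11]
Completion times:
  Job 1: burst=2, C=2
  Job 2: burst=5, C=7
  Job 3: burst=11, C=18
Average completion = 27/3 = 9.0

9.0


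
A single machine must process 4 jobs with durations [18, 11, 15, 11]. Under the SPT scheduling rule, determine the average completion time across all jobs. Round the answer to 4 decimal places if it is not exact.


Sort jobs by processing time (SPT order): [11, 11, 15, 18]
Compute completion times sequentially:
  Job 1: processing = 11, completes at 11
  Job 2: processing = 11, completes at 22
  Job 3: processing = 15, completes at 37
  Job 4: processing = 18, completes at 55
Sum of completion times = 125
Average completion time = 125/4 = 31.25

31.25


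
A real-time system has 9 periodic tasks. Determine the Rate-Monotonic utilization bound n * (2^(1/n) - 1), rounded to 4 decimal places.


Compute 2^(1/9) = 1.0800597389
Subtract 1: 1.0800597389 - 1 = 0.0800597389
Multiply by n: 9 * 0.0800597389 = 0.7205376501
Round to 4 dp: 0.7205

0.7205


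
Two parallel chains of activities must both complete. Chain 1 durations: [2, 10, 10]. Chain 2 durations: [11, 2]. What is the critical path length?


Path A total = 2 + 10 + 10 = 22
Path B total = 11 + 2 = 13
Critical path = longest path = max(22, 13) = 22

22


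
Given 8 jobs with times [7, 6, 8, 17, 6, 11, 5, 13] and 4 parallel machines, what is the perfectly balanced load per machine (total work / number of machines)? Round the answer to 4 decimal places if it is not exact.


Total processing time = 7 + 6 + 8 + 17 + 6 + 11 + 5 + 13 = 73
Number of machines = 4
Ideal balanced load = 73 / 4 = 18.25

18.25


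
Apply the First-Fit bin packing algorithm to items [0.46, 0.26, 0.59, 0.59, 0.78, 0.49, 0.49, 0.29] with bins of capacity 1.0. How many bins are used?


Place items sequentially using First-Fit:
  Item 0.46 -> new Bin 1
  Item 0.26 -> Bin 1 (now 0.72)
  Item 0.59 -> new Bin 2
  Item 0.59 -> new Bin 3
  Item 0.78 -> new Bin 4
  Item 0.49 -> new Bin 5
  Item 0.49 -> Bin 5 (now 0.98)
  Item 0.29 -> Bin 2 (now 0.88)
Total bins used = 5

5


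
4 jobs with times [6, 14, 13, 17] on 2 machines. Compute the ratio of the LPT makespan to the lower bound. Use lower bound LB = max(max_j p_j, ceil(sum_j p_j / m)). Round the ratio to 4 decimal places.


LPT order: [17, 14, 13, 6]
Machine loads after assignment: [23, 27]
LPT makespan = 27
Lower bound = max(max_job, ceil(total/2)) = max(17, 25) = 25
Ratio = 27 / 25 = 1.08

1.08


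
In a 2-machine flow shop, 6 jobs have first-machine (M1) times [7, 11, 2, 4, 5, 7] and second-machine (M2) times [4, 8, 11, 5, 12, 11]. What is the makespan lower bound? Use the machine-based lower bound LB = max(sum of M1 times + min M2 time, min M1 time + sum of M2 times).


LB1 = sum(M1 times) + min(M2 times) = 36 + 4 = 40
LB2 = min(M1 times) + sum(M2 times) = 2 + 51 = 53
Lower bound = max(LB1, LB2) = max(40, 53) = 53

53


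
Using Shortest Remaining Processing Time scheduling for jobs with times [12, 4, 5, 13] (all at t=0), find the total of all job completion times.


Since all jobs arrive at t=0, SRPT equals SPT ordering.
SPT order: [4, 5, 12, 13]
Completion times:
  Job 1: p=4, C=4
  Job 2: p=5, C=9
  Job 3: p=12, C=21
  Job 4: p=13, C=34
Total completion time = 4 + 9 + 21 + 34 = 68

68


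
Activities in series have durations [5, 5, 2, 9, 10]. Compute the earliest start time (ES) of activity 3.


Activity 3 starts after activities 1 through 2 complete.
Predecessor durations: [5, 5]
ES = 5 + 5 = 10

10


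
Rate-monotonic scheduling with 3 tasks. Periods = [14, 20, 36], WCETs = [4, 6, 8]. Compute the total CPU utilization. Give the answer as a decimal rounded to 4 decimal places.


Compute individual utilizations (exact fractions):
  Task 1: C/T = 4/14 = 2/7 (approx. 0.2857)
  Task 2: C/T = 6/20 = 3/10 (approx. 0.3)
  Task 3: C/T = 8/36 = 2/9 (approx. 0.2222)
Total utilization U = 2/7 + 3/10 + 2/9 = 509/630
Rounded to 4 decimal places: U = 0.8079
RM (Liu & Layland) bound for 3 tasks = 0.779763; compare with U = 509/630 (approx. 0.807937)
bound < U <= 1, so the RM sufficient condition is not met (inconclusive; an exact test such as response-time analysis is needed).

0.8079


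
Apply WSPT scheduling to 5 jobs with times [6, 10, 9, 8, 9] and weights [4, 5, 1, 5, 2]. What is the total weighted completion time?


Compute p/w ratios and sort ascending (WSPT): [(6, 4), (8, 5), (10, 5), (9, 2), (9, 1)]
Compute weighted completion times:
  Job (p=6,w=4): C=6, w*C=4*6=24
  Job (p=8,w=5): C=14, w*C=5*14=70
  Job (p=10,w=5): C=24, w*C=5*24=120
  Job (p=9,w=2): C=33, w*C=2*33=66
  Job (p=9,w=1): C=42, w*C=1*42=42
Total weighted completion time = 322

322


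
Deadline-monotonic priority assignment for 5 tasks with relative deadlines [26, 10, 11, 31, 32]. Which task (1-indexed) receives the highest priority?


Sort tasks by relative deadline (ascending):
  Task 2: deadline = 10
  Task 3: deadline = 11
  Task 1: deadline = 26
  Task 4: deadline = 31
  Task 5: deadline = 32
Priority order (highest first): [2, 3, 1, 4, 5]
Highest priority task = 2

2


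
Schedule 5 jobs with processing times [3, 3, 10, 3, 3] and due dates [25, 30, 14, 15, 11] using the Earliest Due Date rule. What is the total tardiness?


Sort by due date (EDD order): [(3, 11), (10, 14), (3, 15), (3, 25), (3, 30)]
Compute completion times and tardiness:
  Job 1: p=3, d=11, C=3, tardiness=max(0,3-11)=0
  Job 2: p=10, d=14, C=13, tardiness=max(0,13-14)=0
  Job 3: p=3, d=15, C=16, tardiness=max(0,16-15)=1
  Job 4: p=3, d=25, C=19, tardiness=max(0,19-25)=0
  Job 5: p=3, d=30, C=22, tardiness=max(0,22-30)=0
Total tardiness = 1

1


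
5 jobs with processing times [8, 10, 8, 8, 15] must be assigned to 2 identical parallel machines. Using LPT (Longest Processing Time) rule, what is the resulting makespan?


Sort jobs in decreasing order (LPT): [15, 10, 8, 8, 8]
Assign each job to the least loaded machine:
  Machine 1: jobs [15, 8], load = 23
  Machine 2: jobs [10, 8, 8], load = 26
Makespan = max load = 26

26


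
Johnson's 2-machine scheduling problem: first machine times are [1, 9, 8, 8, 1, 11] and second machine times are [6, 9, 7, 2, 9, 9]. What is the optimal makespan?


Apply Johnson's rule:
  Group 1 (a <= b): [(1, 1, 6), (5, 1, 9), (2, 9, 9)]
  Group 2 (a > b): [(6, 11, 9), (3, 8, 7), (4, 8, 2)]
Optimal job order: [1, 5, 2, 6, 3, 4]
Schedule:
  Job 1: M1 done at 1, M2 done at 7
  Job 5: M1 done at 2, M2 done at 16
  Job 2: M1 done at 11, M2 done at 25
  Job 6: M1 done at 22, M2 done at 34
  Job 3: M1 done at 30, M2 done at 41
  Job 4: M1 done at 38, M2 done at 43
Makespan = 43

43


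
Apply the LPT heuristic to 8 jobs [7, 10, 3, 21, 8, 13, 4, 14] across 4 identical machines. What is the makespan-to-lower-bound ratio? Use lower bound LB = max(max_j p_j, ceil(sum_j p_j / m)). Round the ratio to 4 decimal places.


LPT order: [21, 14, 13, 10, 8, 7, 4, 3]
Machine loads after assignment: [21, 21, 20, 18]
LPT makespan = 21
Lower bound = max(max_job, ceil(total/4)) = max(21, 20) = 21
Ratio = 21 / 21 = 1.0

1.0


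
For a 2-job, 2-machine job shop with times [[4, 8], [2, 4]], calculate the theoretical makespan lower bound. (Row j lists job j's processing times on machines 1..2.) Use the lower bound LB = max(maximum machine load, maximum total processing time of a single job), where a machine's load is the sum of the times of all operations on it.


Machine loads:
  Machine 1: 4 + 2 = 6
  Machine 2: 8 + 4 = 12
Max machine load = 12
Job totals:
  Job 1: 12
  Job 2: 6
Max job total = 12
Lower bound = max(12, 12) = 12

12


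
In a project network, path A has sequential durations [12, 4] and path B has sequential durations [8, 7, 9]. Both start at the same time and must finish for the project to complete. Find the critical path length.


Path A total = 12 + 4 = 16
Path B total = 8 + 7 + 9 = 24
Critical path = longest path = max(16, 24) = 24

24


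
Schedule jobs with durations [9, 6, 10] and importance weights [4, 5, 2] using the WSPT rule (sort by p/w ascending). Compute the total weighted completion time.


Compute p/w ratios and sort ascending (WSPT): [(6, 5), (9, 4), (10, 2)]
Compute weighted completion times:
  Job (p=6,w=5): C=6, w*C=5*6=30
  Job (p=9,w=4): C=15, w*C=4*15=60
  Job (p=10,w=2): C=25, w*C=2*25=50
Total weighted completion time = 140

140


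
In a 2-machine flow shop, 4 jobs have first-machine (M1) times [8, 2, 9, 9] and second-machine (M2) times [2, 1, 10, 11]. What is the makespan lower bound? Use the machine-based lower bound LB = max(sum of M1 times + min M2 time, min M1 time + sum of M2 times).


LB1 = sum(M1 times) + min(M2 times) = 28 + 1 = 29
LB2 = min(M1 times) + sum(M2 times) = 2 + 24 = 26
Lower bound = max(LB1, LB2) = max(29, 26) = 29

29


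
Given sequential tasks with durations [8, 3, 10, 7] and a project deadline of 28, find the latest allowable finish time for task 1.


LF(activity 1) = deadline - sum of successor durations
Successors: activities 2 through 4 with durations [3, 10, 7]
Sum of successor durations = 20
LF = 28 - 20 = 8

8


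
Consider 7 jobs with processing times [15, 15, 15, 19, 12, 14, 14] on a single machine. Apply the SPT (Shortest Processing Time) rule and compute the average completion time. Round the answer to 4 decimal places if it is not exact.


Sort jobs by processing time (SPT order): [12, 14, 14, 15, 15, 15, 19]
Compute completion times sequentially:
  Job 1: processing = 12, completes at 12
  Job 2: processing = 14, completes at 26
  Job 3: processing = 14, completes at 40
  Job 4: processing = 15, completes at 55
  Job 5: processing = 15, completes at 70
  Job 6: processing = 15, completes at 85
  Job 7: processing = 19, completes at 104
Sum of completion times = 392
Average completion time = 392/7 = 56.0

56.0


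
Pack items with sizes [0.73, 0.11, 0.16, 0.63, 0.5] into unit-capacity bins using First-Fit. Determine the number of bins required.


Place items sequentially using First-Fit:
  Item 0.73 -> new Bin 1
  Item 0.11 -> Bin 1 (now 0.84)
  Item 0.16 -> Bin 1 (now 1.0)
  Item 0.63 -> new Bin 2
  Item 0.5 -> new Bin 3
Total bins used = 3

3


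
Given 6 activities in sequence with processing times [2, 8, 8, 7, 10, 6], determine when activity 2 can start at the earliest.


Activity 2 starts after activities 1 through 1 complete.
Predecessor durations: [2]
ES = 2 = 2

2


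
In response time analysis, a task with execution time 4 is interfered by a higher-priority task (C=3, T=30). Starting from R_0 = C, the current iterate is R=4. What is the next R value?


R_next = C + ceil(R_prev / T_hp) * C_hp
ceil(4 / 30) = ceil(0.1333) = 1
Interference = 1 * 3 = 3
R_next = 4 + 3 = 7

7


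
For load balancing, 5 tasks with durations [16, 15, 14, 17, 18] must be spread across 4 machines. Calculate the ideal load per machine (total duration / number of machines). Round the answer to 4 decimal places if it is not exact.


Total processing time = 16 + 15 + 14 + 17 + 18 = 80
Number of machines = 4
Ideal balanced load = 80 / 4 = 20.0

20.0


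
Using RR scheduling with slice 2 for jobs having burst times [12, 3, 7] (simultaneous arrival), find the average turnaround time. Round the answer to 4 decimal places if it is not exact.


Time quantum = 2
Execution trace:
  J1 runs 2 units, time = 2
  J2 runs 2 units, time = 4
  J3 runs 2 units, time = 6
  J1 runs 2 units, time = 8
  J2 runs 1 units, time = 9
  J3 runs 2 units, time = 11
  J1 runs 2 units, time = 13
  J3 runs 2 units, time = 15
  J1 runs 2 units, time = 17
  J3 runs 1 units, time = 18
  J1 runs 2 units, time = 20
  J1 runs 2 units, time = 22
Finish times: [22, 9, 18]
Average turnaround = 49/3 = 16.3333

16.3333


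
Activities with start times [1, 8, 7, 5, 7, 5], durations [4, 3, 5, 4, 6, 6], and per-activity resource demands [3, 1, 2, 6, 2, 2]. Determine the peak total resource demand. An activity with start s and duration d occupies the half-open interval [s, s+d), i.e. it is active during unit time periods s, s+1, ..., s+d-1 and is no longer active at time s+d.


Each activity i is active on [start_i, start_i + duration_i).
Compute total resource usage per time slot:
  t=0: active resources = [], total = 0
  t=1: active resources = [3], total = 3
  t=2: active resources = [3], total = 3
  t=3: active resources = [3], total = 3
  t=4: active resources = [3], total = 3
  t=5: active resources = [6, 2], total = 8
  t=6: active resources = [6, 2], total = 8
  t=7: active resources = [2, 6, 2, 2], total = 12
  t=8: active resources = [1, 2, 6, 2, 2], total = 13
  t=9: active resources = [1, 2, 2, 2], total = 7
  t=10: active resources = [1, 2, 2, 2], total = 7
  t=11: active resources = [2, 2], total = 4
  t=12: active resources = [2], total = 2
Peak resource demand = 13

13


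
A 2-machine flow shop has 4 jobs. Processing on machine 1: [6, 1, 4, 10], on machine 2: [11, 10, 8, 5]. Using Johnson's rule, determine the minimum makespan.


Apply Johnson's rule:
  Group 1 (a <= b): [(2, 1, 10), (3, 4, 8), (1, 6, 11)]
  Group 2 (a > b): [(4, 10, 5)]
Optimal job order: [2, 3, 1, 4]
Schedule:
  Job 2: M1 done at 1, M2 done at 11
  Job 3: M1 done at 5, M2 done at 19
  Job 1: M1 done at 11, M2 done at 30
  Job 4: M1 done at 21, M2 done at 35
Makespan = 35

35


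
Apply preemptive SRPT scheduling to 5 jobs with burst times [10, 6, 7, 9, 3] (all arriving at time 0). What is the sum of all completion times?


Since all jobs arrive at t=0, SRPT equals SPT ordering.
SPT order: [3, 6, 7, 9, 10]
Completion times:
  Job 1: p=3, C=3
  Job 2: p=6, C=9
  Job 3: p=7, C=16
  Job 4: p=9, C=25
  Job 5: p=10, C=35
Total completion time = 3 + 9 + 16 + 25 + 35 = 88

88


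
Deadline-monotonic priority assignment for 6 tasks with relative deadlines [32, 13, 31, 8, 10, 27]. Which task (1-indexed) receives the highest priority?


Sort tasks by relative deadline (ascending):
  Task 4: deadline = 8
  Task 5: deadline = 10
  Task 2: deadline = 13
  Task 6: deadline = 27
  Task 3: deadline = 31
  Task 1: deadline = 32
Priority order (highest first): [4, 5, 2, 6, 3, 1]
Highest priority task = 4

4


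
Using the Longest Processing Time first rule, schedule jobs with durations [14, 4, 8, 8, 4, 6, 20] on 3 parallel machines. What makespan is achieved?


Sort jobs in decreasing order (LPT): [20, 14, 8, 8, 6, 4, 4]
Assign each job to the least loaded machine:
  Machine 1: jobs [20, 4], load = 24
  Machine 2: jobs [14, 6], load = 20
  Machine 3: jobs [8, 8, 4], load = 20
Makespan = max load = 24

24


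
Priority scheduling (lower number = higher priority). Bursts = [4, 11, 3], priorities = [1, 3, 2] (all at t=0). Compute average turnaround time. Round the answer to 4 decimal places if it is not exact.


Sort by priority (ascending = highest first):
Order: [(1, 4), (2, 3), (3, 11)]
Completion times:
  Priority 1, burst=4, C=4
  Priority 2, burst=3, C=7
  Priority 3, burst=11, C=18
Average turnaround = 29/3 = 9.6667

9.6667


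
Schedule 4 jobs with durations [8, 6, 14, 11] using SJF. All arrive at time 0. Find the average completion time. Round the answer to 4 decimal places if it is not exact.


SJF order (ascending): [6, 8, 11, 14]
Completion times:
  Job 1: burst=6, C=6
  Job 2: burst=8, C=14
  Job 3: burst=11, C=25
  Job 4: burst=14, C=39
Average completion = 84/4 = 21.0

21.0


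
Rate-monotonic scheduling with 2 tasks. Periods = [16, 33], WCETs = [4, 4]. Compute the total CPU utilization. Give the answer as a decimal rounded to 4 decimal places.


Compute individual utilizations (exact fractions):
  Task 1: C/T = 4/16 = 1/4 (approx. 0.25)
  Task 2: C/T = 4/33 (approx. 0.1212)
Total utilization U = 1/4 + 4/33 = 49/132
Rounded to 4 decimal places: U = 0.3712
RM (Liu & Layland) bound for 2 tasks = 0.828427; compare with U = 49/132 (approx. 0.371212)
U <= bound, so schedulable by RM sufficient condition.

0.3712


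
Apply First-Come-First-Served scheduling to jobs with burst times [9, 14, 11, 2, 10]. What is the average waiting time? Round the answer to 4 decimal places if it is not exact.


FCFS order (as given): [9, 14, 11, 2, 10]
Waiting times:
  Job 1: wait = 0
  Job 2: wait = 9
  Job 3: wait = 23
  Job 4: wait = 34
  Job 5: wait = 36
Sum of waiting times = 102
Average waiting time = 102/5 = 20.4

20.4


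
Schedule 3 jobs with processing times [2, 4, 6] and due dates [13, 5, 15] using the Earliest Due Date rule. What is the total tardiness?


Sort by due date (EDD order): [(4, 5), (2, 13), (6, 15)]
Compute completion times and tardiness:
  Job 1: p=4, d=5, C=4, tardiness=max(0,4-5)=0
  Job 2: p=2, d=13, C=6, tardiness=max(0,6-13)=0
  Job 3: p=6, d=15, C=12, tardiness=max(0,12-15)=0
Total tardiness = 0

0


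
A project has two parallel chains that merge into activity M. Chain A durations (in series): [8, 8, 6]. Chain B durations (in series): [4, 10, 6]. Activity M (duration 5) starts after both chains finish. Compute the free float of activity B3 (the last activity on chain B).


ES(B3) = sum of predecessors on chain B = 14
EF(B3) = ES + duration = 14 + 6 = 20
Successor of B3 is M. ES(M) = max(sum(A), sum(B)) = max(22, 20) = 22
Free float = ES(successor) - EF(current) = 22 - 20 = 2

2


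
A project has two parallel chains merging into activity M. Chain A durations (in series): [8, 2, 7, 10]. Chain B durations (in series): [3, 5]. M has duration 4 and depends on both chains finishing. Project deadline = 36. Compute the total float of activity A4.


Forward pass: ES(A4) = sum of predecessors on chain A = 17
EF = ES + duration = 17 + 10 = 27
Backward pass: LF(M) = deadline = 36; LS(M) = 36 - 4 = 32
LF(A4) = LS(M) - sum(successors on chain A) = 32 - 0 = 32
LS = LF - duration = 32 - 10 = 22
Total float = LS - ES = 22 - 17 = 5

5


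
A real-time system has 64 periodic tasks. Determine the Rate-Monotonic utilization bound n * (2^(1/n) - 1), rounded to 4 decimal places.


Compute 2^(1/64) = 1.0108892861
Subtract 1: 1.0108892861 - 1 = 0.0108892861
Multiply by n: 64 * 0.0108892861 = 0.6969143104
Round to 4 dp: 0.6969

0.6969


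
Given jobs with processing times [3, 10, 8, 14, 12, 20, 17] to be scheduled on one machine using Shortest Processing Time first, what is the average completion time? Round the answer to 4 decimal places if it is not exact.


Sort jobs by processing time (SPT order): [3, 8, 10, 12, 14, 17, 20]
Compute completion times sequentially:
  Job 1: processing = 3, completes at 3
  Job 2: processing = 8, completes at 11
  Job 3: processing = 10, completes at 21
  Job 4: processing = 12, completes at 33
  Job 5: processing = 14, completes at 47
  Job 6: processing = 17, completes at 64
  Job 7: processing = 20, completes at 84
Sum of completion times = 263
Average completion time = 263/7 = 37.5714

37.5714


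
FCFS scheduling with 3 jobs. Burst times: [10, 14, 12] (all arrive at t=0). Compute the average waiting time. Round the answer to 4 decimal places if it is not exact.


FCFS order (as given): [10, 14, 12]
Waiting times:
  Job 1: wait = 0
  Job 2: wait = 10
  Job 3: wait = 24
Sum of waiting times = 34
Average waiting time = 34/3 = 11.3333

11.3333


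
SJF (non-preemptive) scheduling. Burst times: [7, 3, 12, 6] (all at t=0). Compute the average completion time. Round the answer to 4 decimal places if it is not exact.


SJF order (ascending): [3, 6, 7, 12]
Completion times:
  Job 1: burst=3, C=3
  Job 2: burst=6, C=9
  Job 3: burst=7, C=16
  Job 4: burst=12, C=28
Average completion = 56/4 = 14.0

14.0


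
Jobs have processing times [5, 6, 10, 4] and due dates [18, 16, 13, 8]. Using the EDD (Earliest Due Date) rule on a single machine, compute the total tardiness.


Sort by due date (EDD order): [(4, 8), (10, 13), (6, 16), (5, 18)]
Compute completion times and tardiness:
  Job 1: p=4, d=8, C=4, tardiness=max(0,4-8)=0
  Job 2: p=10, d=13, C=14, tardiness=max(0,14-13)=1
  Job 3: p=6, d=16, C=20, tardiness=max(0,20-16)=4
  Job 4: p=5, d=18, C=25, tardiness=max(0,25-18)=7
Total tardiness = 12

12


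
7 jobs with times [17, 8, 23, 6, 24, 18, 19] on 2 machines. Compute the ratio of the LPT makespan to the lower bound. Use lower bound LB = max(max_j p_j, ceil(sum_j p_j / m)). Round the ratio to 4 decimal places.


LPT order: [24, 23, 19, 18, 17, 8, 6]
Machine loads after assignment: [59, 56]
LPT makespan = 59
Lower bound = max(max_job, ceil(total/2)) = max(24, 58) = 58
Ratio = 59 / 58 = 1.0172

1.0172


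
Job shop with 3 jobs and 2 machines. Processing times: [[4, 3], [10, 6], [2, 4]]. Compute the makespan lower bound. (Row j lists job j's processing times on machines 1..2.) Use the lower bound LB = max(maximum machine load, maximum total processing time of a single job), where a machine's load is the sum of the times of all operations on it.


Machine loads:
  Machine 1: 4 + 10 + 2 = 16
  Machine 2: 3 + 6 + 4 = 13
Max machine load = 16
Job totals:
  Job 1: 7
  Job 2: 16
  Job 3: 6
Max job total = 16
Lower bound = max(16, 16) = 16

16


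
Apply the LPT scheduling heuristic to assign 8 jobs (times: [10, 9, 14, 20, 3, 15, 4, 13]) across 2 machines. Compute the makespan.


Sort jobs in decreasing order (LPT): [20, 15, 14, 13, 10, 9, 4, 3]
Assign each job to the least loaded machine:
  Machine 1: jobs [20, 13, 9, 3], load = 45
  Machine 2: jobs [15, 14, 10, 4], load = 43
Makespan = max load = 45

45


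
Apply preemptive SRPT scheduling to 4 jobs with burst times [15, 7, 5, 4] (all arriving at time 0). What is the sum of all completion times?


Since all jobs arrive at t=0, SRPT equals SPT ordering.
SPT order: [4, 5, 7, 15]
Completion times:
  Job 1: p=4, C=4
  Job 2: p=5, C=9
  Job 3: p=7, C=16
  Job 4: p=15, C=31
Total completion time = 4 + 9 + 16 + 31 = 60

60


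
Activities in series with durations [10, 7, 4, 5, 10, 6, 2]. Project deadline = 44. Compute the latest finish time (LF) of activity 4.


LF(activity 4) = deadline - sum of successor durations
Successors: activities 5 through 7 with durations [10, 6, 2]
Sum of successor durations = 18
LF = 44 - 18 = 26

26


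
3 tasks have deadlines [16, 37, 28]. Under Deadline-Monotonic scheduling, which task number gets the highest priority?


Sort tasks by relative deadline (ascending):
  Task 1: deadline = 16
  Task 3: deadline = 28
  Task 2: deadline = 37
Priority order (highest first): [1, 3, 2]
Highest priority task = 1

1


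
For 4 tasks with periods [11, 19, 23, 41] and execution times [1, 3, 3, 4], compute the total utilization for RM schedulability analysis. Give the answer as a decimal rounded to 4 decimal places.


Compute individual utilizations (exact fractions):
  Task 1: C/T = 1/11 (approx. 0.0909)
  Task 2: C/T = 3/19 (approx. 0.1579)
  Task 3: C/T = 3/23 (approx. 0.1304)
  Task 4: C/T = 4/41 (approx. 0.0976)
Total utilization U = 1/11 + 3/19 + 3/23 + 4/41 = 93971/197087
Rounded to 4 decimal places: U = 0.4768
RM (Liu & Layland) bound for 4 tasks = 0.756828; compare with U = 93971/197087 (approx. 0.476800)
U <= bound, so schedulable by RM sufficient condition.

0.4768


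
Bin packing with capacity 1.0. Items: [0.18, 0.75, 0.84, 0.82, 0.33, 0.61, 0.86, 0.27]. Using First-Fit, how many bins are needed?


Place items sequentially using First-Fit:
  Item 0.18 -> new Bin 1
  Item 0.75 -> Bin 1 (now 0.93)
  Item 0.84 -> new Bin 2
  Item 0.82 -> new Bin 3
  Item 0.33 -> new Bin 4
  Item 0.61 -> Bin 4 (now 0.94)
  Item 0.86 -> new Bin 5
  Item 0.27 -> new Bin 6
Total bins used = 6

6


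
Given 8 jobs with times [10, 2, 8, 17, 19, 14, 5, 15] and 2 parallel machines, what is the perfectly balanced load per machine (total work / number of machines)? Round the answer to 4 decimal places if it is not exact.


Total processing time = 10 + 2 + 8 + 17 + 19 + 14 + 5 + 15 = 90
Number of machines = 2
Ideal balanced load = 90 / 2 = 45.0

45.0


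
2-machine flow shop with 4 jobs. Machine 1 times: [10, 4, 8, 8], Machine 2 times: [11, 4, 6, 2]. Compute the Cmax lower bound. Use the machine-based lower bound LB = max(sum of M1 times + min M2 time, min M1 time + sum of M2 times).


LB1 = sum(M1 times) + min(M2 times) = 30 + 2 = 32
LB2 = min(M1 times) + sum(M2 times) = 4 + 23 = 27
Lower bound = max(LB1, LB2) = max(32, 27) = 32

32


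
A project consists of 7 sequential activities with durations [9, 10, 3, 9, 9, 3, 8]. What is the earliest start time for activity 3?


Activity 3 starts after activities 1 through 2 complete.
Predecessor durations: [9, 10]
ES = 9 + 10 = 19

19


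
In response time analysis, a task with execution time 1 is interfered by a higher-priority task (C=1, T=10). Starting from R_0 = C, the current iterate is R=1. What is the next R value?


R_next = C + ceil(R_prev / T_hp) * C_hp
ceil(1 / 10) = ceil(0.1) = 1
Interference = 1 * 1 = 1
R_next = 1 + 1 = 2

2


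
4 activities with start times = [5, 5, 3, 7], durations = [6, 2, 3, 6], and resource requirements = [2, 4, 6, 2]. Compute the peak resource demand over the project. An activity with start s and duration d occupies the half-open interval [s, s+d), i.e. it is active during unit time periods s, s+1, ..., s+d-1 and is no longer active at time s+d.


Each activity i is active on [start_i, start_i + duration_i).
Compute total resource usage per time slot:
  t=0: active resources = [], total = 0
  t=1: active resources = [], total = 0
  t=2: active resources = [], total = 0
  t=3: active resources = [6], total = 6
  t=4: active resources = [6], total = 6
  t=5: active resources = [2, 4, 6], total = 12
  t=6: active resources = [2, 4], total = 6
  t=7: active resources = [2, 2], total = 4
  t=8: active resources = [2, 2], total = 4
  t=9: active resources = [2, 2], total = 4
  t=10: active resources = [2, 2], total = 4
  t=11: active resources = [2], total = 2
  t=12: active resources = [2], total = 2
Peak resource demand = 12

12


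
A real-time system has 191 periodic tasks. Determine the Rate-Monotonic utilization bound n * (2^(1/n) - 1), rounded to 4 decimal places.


Compute 2^(1/191) = 1.0036356358
Subtract 1: 1.0036356358 - 1 = 0.0036356358
Multiply by n: 191 * 0.0036356358 = 0.6944064378
Round to 4 dp: 0.6944

0.6944


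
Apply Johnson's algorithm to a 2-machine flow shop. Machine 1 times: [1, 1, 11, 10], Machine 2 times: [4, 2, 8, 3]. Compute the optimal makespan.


Apply Johnson's rule:
  Group 1 (a <= b): [(1, 1, 4), (2, 1, 2)]
  Group 2 (a > b): [(3, 11, 8), (4, 10, 3)]
Optimal job order: [1, 2, 3, 4]
Schedule:
  Job 1: M1 done at 1, M2 done at 5
  Job 2: M1 done at 2, M2 done at 7
  Job 3: M1 done at 13, M2 done at 21
  Job 4: M1 done at 23, M2 done at 26
Makespan = 26

26


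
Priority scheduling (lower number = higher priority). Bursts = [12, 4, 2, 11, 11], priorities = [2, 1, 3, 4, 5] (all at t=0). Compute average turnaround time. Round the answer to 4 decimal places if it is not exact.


Sort by priority (ascending = highest first):
Order: [(1, 4), (2, 12), (3, 2), (4, 11), (5, 11)]
Completion times:
  Priority 1, burst=4, C=4
  Priority 2, burst=12, C=16
  Priority 3, burst=2, C=18
  Priority 4, burst=11, C=29
  Priority 5, burst=11, C=40
Average turnaround = 107/5 = 21.4

21.4


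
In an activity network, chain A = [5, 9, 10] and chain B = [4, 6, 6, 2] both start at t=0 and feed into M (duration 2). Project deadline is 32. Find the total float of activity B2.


Forward pass: ES(B2) = sum of predecessors on chain B = 4
EF = ES + duration = 4 + 6 = 10
Backward pass: LF(M) = deadline = 32; LS(M) = 32 - 2 = 30
LF(B2) = LS(M) - sum(successors on chain B) = 30 - 8 = 22
LS = LF - duration = 22 - 6 = 16
Total float = LS - ES = 16 - 4 = 12

12


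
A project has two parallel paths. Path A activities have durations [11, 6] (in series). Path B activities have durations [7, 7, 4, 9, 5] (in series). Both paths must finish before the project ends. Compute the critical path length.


Path A total = 11 + 6 = 17
Path B total = 7 + 7 + 4 + 9 + 5 = 32
Critical path = longest path = max(17, 32) = 32

32


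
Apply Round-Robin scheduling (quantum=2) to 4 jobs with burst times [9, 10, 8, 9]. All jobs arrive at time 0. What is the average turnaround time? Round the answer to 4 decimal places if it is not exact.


Time quantum = 2
Execution trace:
  J1 runs 2 units, time = 2
  J2 runs 2 units, time = 4
  J3 runs 2 units, time = 6
  J4 runs 2 units, time = 8
  J1 runs 2 units, time = 10
  J2 runs 2 units, time = 12
  J3 runs 2 units, time = 14
  J4 runs 2 units, time = 16
  J1 runs 2 units, time = 18
  J2 runs 2 units, time = 20
  J3 runs 2 units, time = 22
  J4 runs 2 units, time = 24
  J1 runs 2 units, time = 26
  J2 runs 2 units, time = 28
  J3 runs 2 units, time = 30
  J4 runs 2 units, time = 32
  J1 runs 1 units, time = 33
  J2 runs 2 units, time = 35
  J4 runs 1 units, time = 36
Finish times: [33, 35, 30, 36]
Average turnaround = 134/4 = 33.5

33.5


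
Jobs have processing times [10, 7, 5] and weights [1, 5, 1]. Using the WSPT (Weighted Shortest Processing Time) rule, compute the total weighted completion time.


Compute p/w ratios and sort ascending (WSPT): [(7, 5), (5, 1), (10, 1)]
Compute weighted completion times:
  Job (p=7,w=5): C=7, w*C=5*7=35
  Job (p=5,w=1): C=12, w*C=1*12=12
  Job (p=10,w=1): C=22, w*C=1*22=22
Total weighted completion time = 69

69


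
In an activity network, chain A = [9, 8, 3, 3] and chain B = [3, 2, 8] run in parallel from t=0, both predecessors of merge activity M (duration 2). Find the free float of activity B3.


ES(B3) = sum of predecessors on chain B = 5
EF(B3) = ES + duration = 5 + 8 = 13
Successor of B3 is M. ES(M) = max(sum(A), sum(B)) = max(23, 13) = 23
Free float = ES(successor) - EF(current) = 23 - 13 = 10

10


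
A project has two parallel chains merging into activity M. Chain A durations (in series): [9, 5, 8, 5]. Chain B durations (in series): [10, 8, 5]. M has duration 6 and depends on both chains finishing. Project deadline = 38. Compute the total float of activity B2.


Forward pass: ES(B2) = sum of predecessors on chain B = 10
EF = ES + duration = 10 + 8 = 18
Backward pass: LF(M) = deadline = 38; LS(M) = 38 - 6 = 32
LF(B2) = LS(M) - sum(successors on chain B) = 32 - 5 = 27
LS = LF - duration = 27 - 8 = 19
Total float = LS - ES = 19 - 10 = 9

9


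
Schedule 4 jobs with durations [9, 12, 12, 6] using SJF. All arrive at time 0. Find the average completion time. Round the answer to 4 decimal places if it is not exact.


SJF order (ascending): [6, 9, 12, 12]
Completion times:
  Job 1: burst=6, C=6
  Job 2: burst=9, C=15
  Job 3: burst=12, C=27
  Job 4: burst=12, C=39
Average completion = 87/4 = 21.75

21.75


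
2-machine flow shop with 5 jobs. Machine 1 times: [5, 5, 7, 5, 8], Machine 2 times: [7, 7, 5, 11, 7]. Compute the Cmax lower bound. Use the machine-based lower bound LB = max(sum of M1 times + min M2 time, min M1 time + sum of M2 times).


LB1 = sum(M1 times) + min(M2 times) = 30 + 5 = 35
LB2 = min(M1 times) + sum(M2 times) = 5 + 37 = 42
Lower bound = max(LB1, LB2) = max(35, 42) = 42

42


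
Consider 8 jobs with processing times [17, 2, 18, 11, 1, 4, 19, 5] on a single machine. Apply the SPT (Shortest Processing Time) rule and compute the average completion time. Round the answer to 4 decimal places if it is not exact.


Sort jobs by processing time (SPT order): [1, 2, 4, 5, 11, 17, 18, 19]
Compute completion times sequentially:
  Job 1: processing = 1, completes at 1
  Job 2: processing = 2, completes at 3
  Job 3: processing = 4, completes at 7
  Job 4: processing = 5, completes at 12
  Job 5: processing = 11, completes at 23
  Job 6: processing = 17, completes at 40
  Job 7: processing = 18, completes at 58
  Job 8: processing = 19, completes at 77
Sum of completion times = 221
Average completion time = 221/8 = 27.625

27.625
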